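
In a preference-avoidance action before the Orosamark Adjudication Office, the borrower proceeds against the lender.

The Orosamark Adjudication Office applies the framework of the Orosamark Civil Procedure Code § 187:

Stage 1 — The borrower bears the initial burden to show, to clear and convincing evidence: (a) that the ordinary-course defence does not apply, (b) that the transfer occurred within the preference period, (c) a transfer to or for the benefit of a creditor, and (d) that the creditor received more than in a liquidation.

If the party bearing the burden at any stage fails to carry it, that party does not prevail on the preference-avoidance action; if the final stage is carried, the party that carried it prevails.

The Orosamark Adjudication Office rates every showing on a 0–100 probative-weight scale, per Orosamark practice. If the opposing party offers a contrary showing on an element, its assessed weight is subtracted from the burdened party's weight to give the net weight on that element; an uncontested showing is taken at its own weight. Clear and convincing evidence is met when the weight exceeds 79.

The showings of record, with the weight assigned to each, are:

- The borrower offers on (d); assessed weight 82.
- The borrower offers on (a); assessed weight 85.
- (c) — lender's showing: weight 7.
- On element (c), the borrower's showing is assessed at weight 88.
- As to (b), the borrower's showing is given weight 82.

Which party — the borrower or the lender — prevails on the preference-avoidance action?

borrower

Stage 1 (borrower, clear and convincing evidence, weight exceeds 79): (a) 85 > 79 — meets; (b) 82 > 79 — meets; (c) net 88−7=81 > 79 — meets; (d) 82 > 79 — meets.
  Stage 1 carried; the final stage is satisfied.
With every stage satisfied, the borrower prevails.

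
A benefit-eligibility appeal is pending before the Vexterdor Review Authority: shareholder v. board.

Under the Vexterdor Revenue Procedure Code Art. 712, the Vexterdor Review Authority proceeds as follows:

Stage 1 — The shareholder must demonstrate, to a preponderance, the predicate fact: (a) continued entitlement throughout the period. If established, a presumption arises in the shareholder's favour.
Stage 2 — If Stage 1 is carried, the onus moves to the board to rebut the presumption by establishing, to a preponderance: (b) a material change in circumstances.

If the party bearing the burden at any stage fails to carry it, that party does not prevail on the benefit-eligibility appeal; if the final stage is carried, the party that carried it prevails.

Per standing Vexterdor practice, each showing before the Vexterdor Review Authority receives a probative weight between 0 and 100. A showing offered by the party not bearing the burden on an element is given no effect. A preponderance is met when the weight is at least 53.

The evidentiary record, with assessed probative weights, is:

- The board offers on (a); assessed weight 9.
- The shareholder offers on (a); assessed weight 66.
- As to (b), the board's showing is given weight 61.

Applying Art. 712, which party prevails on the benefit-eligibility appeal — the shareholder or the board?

board

Stage 1 — burden on shareholder; standard: a preponderance (weight is at least 53).
    (a): 66 (board's 9 disregarded) ≥ 53 [met]
  Stage 1 is satisfied; the onus moves to the board.
Stage 2 — burden on board; standard: a preponderance (weight is at least 53).
    (b): 61 ≥ 53 [met]
  The board carries the last stage.
With every stage satisfied, the board prevails.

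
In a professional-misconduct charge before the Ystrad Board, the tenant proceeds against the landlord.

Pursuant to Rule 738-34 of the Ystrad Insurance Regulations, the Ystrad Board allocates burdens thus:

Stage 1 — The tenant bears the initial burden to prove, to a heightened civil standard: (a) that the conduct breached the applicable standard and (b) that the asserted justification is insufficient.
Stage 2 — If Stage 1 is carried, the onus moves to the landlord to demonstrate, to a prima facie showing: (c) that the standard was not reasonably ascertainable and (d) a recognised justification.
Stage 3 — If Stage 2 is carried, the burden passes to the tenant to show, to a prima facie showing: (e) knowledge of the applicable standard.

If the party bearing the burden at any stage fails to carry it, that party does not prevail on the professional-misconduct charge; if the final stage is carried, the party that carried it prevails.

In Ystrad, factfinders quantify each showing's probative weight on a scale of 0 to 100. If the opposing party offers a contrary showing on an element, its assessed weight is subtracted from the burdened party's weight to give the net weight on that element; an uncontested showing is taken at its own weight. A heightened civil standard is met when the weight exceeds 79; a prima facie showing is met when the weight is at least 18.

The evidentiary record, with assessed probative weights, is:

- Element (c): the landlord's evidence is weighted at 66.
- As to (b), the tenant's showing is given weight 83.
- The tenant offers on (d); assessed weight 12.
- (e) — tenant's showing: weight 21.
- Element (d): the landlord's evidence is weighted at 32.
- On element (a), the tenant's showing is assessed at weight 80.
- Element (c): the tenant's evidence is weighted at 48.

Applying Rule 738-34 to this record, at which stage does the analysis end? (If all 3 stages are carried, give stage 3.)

Stage 1 (tenant, a heightened civil standard, weight exceeds 79): (a) 80 > 79 — meets; (b) 83 > 79 — meets.
  All elements met. The burden passes to the landlord.
Stage 2 (landlord, a prima facie showing, weight is at least 18): (c) net 66−48=18 ≥ 18 — meets; (d) net 32−12=20 ≥ 18 — meets.
  The landlord carries Stage 2; the tenant now bears the burden.
Stage 3 (tenant, a prima facie showing, weight is at least 18): (e) 21 ≥ 18 — meets.
  The tenant carries the last stage.
All stages carried — the tenant prevails.

stage 3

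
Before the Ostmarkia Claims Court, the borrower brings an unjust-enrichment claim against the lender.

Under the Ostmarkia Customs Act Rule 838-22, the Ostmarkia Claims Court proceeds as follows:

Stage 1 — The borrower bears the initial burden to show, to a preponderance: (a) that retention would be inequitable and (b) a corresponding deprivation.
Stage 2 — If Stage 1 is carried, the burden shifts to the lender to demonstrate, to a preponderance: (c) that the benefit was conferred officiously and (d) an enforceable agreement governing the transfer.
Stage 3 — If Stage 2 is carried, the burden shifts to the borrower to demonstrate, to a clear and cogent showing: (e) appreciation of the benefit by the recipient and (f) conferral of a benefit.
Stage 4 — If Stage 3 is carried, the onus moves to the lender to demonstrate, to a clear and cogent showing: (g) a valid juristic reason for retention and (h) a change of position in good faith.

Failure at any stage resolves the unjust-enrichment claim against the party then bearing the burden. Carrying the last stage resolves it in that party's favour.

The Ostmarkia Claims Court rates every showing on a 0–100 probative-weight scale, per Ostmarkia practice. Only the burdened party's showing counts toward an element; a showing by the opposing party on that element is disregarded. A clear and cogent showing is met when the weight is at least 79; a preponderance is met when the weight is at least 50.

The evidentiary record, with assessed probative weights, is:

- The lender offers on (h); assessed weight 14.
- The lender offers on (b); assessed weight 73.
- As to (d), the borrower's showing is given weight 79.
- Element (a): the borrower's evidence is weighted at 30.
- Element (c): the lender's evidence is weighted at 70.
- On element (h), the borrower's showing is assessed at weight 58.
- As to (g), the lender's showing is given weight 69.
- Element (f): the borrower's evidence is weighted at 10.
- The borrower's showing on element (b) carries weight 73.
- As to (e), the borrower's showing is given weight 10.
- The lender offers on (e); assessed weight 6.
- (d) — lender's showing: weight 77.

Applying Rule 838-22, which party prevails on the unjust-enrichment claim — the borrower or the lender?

Stage 1 — burden on borrower; standard: a preponderance (weight is at least 50).
    (a): 30 < 50 [not met]
    (b): 73 (lender's 73 disregarded) ≥ 50 [met]
  The borrower does not carry Stage 1.
The analysis ends at Stage 1; the lender prevails.

lender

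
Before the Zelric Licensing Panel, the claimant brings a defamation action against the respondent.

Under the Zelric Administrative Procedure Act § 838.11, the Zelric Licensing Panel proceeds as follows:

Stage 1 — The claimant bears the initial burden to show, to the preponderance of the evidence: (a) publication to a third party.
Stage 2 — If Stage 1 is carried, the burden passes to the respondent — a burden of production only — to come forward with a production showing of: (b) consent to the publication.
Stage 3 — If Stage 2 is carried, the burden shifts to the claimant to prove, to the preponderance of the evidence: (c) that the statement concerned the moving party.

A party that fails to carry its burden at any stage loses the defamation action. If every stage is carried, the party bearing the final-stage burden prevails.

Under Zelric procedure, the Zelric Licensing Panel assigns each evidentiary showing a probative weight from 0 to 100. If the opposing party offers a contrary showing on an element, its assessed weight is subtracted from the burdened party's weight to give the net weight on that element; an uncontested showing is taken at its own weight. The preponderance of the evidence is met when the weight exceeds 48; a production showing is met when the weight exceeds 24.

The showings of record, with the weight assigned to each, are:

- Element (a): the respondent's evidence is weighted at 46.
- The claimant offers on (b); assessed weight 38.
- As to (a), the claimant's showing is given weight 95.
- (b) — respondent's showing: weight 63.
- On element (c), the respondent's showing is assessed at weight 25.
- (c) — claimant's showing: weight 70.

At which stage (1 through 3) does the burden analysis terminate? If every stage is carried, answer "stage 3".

Stage 1 — burden on claimant; standard: the preponderance of the evidence (weight exceeds 48).
    (a): 95 − 46 = 49 > 48 [met]
  All elements met. The burden passes to the respondent.
Stage 2 — burden on respondent; standard: a production showing (weight exceeds 24).
    (b): 63 − 38 = 25 > 24 [met]
  The respondent carries Stage 2; the claimant now bears the burden.
Stage 3 — burden on claimant; standard: the preponderance of the evidence (weight exceeds 48).
    (c): 70 − 25 = 45 ≤ 48 [not met]
  The claimant does not carry Stage 3.
The analysis ends at Stage 3; the respondent prevails.

stage 3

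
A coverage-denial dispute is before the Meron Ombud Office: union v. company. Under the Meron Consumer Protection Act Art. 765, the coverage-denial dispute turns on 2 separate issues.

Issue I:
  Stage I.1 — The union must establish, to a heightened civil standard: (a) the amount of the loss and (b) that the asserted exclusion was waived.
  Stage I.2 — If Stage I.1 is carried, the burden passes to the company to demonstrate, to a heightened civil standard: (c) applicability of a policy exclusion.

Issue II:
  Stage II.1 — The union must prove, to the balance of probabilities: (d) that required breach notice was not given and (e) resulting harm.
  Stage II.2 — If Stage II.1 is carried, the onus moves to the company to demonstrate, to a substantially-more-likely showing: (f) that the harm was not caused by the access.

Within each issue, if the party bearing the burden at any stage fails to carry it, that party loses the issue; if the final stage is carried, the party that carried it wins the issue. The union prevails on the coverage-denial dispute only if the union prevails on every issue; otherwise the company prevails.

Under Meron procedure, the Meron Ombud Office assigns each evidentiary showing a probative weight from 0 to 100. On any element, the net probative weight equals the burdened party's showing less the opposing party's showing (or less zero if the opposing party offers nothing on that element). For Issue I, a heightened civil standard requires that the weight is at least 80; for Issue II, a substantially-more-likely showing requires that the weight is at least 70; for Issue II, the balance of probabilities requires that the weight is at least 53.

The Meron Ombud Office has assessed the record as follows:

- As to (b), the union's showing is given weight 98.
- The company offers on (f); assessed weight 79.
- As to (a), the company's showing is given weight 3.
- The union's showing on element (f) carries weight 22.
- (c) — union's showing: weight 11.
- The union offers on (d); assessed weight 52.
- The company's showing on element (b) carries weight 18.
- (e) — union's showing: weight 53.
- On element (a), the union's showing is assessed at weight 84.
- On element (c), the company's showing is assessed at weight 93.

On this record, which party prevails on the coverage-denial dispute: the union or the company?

company

— Issue I —
Stage I.1 (union, a heightened civil standard, weight is at least 80): (a) net 84−3=81 ≥ 80 — meets; (b) net 98−18=80 ≥ 80 — meets.
  The union carries Stage I.1; the company now bears the burden.
Stage I.2 (company, a heightened civil standard, weight is at least 80): (c) net 93−11=82 ≥ 80 — meets.
  The company carries the last stage.
Every stage carried; the company prevails on this issue.
— Issue II —
Stage II.1 (union, the balance of probabilities, weight is at least 53): (d) 52 < 53 — fails; (e) 53 ≥ 53 — meets.
  The union does not carry Stage II.1.
So the company prevails on this issue.
Per-issue: Issue I → company; Issue II → company. The union must prevail on every issue; overall, the company prevails.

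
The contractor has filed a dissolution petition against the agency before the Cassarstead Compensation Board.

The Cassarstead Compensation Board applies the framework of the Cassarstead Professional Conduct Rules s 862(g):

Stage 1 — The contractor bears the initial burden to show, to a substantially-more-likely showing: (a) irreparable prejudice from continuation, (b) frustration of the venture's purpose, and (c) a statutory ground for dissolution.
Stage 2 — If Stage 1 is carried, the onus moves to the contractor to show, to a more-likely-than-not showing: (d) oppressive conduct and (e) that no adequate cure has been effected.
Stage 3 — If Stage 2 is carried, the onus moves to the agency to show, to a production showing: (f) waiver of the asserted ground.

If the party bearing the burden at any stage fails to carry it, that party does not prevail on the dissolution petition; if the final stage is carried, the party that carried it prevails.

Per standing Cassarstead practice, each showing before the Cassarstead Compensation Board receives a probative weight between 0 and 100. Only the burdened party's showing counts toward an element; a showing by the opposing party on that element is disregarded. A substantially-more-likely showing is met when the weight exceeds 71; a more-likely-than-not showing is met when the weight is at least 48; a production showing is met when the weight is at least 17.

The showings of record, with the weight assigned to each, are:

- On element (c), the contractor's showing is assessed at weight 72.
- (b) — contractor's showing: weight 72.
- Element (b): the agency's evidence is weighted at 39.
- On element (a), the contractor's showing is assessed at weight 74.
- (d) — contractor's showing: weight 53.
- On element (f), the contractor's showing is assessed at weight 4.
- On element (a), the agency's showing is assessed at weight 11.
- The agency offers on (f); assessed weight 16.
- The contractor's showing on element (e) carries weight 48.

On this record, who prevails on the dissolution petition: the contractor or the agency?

Stage 1 — burden on contractor; standard: a substantially-more-likely showing (weight exceeds 71).
    (a): 74 (agency's 11 disregarded) > 71 [met]
    (b): 72 (agency's 39 disregarded) > 71 [met]
    (c): 72 > 71 [met]
  Stage 1 carried; the burden remains with the contractor.
Stage 2 — burden on contractor; standard: a more-likely-than-not showing (weight is at least 48).
    (d): 53 ≥ 48 [met]
    (e): 48 ≥ 48 [met]
  The contractor carries Stage 2; the agency now bears the burden.
Stage 3 — burden on agency; standard: a production showing (weight is at least 17).
    (f): 16 (contractor's 4 disregarded) < 17 [not met]
  Not every element is met, so the agency fails to carry Stage 3.
The analysis ends at Stage 3; the contractor prevails.

contractor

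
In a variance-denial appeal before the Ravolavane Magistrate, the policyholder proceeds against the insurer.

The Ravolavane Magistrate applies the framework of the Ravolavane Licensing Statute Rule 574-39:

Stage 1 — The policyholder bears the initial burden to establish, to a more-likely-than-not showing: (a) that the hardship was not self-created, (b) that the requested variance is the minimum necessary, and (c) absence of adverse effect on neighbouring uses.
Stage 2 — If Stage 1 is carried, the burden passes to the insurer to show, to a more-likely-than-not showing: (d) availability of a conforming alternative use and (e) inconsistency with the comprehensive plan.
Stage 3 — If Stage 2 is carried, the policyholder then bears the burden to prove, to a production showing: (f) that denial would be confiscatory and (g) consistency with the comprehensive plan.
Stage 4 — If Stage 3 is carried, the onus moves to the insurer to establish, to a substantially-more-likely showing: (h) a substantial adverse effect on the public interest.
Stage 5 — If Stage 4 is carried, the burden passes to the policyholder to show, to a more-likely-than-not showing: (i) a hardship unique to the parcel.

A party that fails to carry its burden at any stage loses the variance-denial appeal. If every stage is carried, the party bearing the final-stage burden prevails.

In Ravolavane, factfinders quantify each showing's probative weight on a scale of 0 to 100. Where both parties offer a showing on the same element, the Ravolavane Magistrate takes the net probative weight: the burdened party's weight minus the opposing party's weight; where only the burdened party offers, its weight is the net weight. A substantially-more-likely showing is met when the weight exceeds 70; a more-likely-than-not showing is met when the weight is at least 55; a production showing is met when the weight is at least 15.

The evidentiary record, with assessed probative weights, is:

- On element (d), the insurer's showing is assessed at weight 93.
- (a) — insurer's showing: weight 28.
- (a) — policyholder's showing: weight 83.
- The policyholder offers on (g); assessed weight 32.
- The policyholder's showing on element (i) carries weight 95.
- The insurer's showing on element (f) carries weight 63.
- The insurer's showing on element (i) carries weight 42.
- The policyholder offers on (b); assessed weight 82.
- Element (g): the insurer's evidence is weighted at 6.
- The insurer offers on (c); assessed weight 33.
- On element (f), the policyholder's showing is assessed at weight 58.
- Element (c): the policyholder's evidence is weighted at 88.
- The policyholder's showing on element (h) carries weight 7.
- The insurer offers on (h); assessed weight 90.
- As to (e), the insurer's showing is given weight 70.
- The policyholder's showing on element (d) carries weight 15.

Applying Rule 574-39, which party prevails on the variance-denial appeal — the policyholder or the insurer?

Stage 1 (policyholder, a more-likely-than-not showing, weight is at least 55): (a) net 83−28=55 ≥ 55 — meets; (b) 82 ≥ 55 — meets; (c) net 88−33=55 ≥ 55 — meets.
  The policyholder carries Stage 1; the insurer now bears the burden.
Stage 2 (insurer, a more-likely-than-not showing, weight is at least 55): (d) net 93−15=78 ≥ 55 — meets; (e) 70 ≥ 55 — meets.
  Stage 2 carried; the burden shifts to the policyholder.
Stage 3 (policyholder, a production showing, weight is at least 15): (f) net 58−63=-5 < 15 — fails; (g) net 32−6=26 ≥ 15 — meets.
  Stage 3 not carried; the policyholder fails its burden.
The insurer prevails.

insurer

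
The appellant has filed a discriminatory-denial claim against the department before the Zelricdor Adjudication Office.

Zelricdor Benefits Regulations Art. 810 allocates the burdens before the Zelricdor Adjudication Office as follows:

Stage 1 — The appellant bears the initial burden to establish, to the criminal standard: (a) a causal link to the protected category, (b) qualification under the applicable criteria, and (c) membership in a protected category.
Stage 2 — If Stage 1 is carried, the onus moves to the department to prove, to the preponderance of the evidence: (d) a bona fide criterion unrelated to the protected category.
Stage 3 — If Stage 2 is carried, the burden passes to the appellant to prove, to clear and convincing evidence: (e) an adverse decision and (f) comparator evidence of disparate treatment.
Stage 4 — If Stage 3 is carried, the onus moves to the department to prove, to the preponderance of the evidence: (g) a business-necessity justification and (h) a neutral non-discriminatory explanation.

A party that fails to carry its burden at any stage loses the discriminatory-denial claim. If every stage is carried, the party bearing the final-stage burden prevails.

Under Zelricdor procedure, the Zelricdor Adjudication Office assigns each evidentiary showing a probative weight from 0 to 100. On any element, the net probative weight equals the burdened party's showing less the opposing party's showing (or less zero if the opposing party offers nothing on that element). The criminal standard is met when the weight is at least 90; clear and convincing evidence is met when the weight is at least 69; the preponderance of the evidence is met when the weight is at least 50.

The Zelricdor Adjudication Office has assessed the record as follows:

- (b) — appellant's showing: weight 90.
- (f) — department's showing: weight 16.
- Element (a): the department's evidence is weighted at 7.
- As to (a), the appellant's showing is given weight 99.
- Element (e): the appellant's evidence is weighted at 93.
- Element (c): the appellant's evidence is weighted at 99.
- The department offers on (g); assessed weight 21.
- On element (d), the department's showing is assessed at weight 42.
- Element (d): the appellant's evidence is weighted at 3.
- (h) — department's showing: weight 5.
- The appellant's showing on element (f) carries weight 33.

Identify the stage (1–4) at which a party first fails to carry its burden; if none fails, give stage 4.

stage 2

Stage 1 — burden on appellant; standard: the criminal standard (weight is at least 90).
    (a): 99 − 7 = 92 ≥ 90 [met]
    (b): 90 ≥ 90 [met]
    (c): 99 ≥ 90 [met]
  Stage 1 carried; the burden shifts to the department.
Stage 2 — burden on department; standard: the preponderance of the evidence (weight is at least 50).
    (d): 42 − 3 = 39 < 50 [not met]
  Not every element is met, so the department fails to carry Stage 2.
The analysis ends at Stage 2; the appellant prevails.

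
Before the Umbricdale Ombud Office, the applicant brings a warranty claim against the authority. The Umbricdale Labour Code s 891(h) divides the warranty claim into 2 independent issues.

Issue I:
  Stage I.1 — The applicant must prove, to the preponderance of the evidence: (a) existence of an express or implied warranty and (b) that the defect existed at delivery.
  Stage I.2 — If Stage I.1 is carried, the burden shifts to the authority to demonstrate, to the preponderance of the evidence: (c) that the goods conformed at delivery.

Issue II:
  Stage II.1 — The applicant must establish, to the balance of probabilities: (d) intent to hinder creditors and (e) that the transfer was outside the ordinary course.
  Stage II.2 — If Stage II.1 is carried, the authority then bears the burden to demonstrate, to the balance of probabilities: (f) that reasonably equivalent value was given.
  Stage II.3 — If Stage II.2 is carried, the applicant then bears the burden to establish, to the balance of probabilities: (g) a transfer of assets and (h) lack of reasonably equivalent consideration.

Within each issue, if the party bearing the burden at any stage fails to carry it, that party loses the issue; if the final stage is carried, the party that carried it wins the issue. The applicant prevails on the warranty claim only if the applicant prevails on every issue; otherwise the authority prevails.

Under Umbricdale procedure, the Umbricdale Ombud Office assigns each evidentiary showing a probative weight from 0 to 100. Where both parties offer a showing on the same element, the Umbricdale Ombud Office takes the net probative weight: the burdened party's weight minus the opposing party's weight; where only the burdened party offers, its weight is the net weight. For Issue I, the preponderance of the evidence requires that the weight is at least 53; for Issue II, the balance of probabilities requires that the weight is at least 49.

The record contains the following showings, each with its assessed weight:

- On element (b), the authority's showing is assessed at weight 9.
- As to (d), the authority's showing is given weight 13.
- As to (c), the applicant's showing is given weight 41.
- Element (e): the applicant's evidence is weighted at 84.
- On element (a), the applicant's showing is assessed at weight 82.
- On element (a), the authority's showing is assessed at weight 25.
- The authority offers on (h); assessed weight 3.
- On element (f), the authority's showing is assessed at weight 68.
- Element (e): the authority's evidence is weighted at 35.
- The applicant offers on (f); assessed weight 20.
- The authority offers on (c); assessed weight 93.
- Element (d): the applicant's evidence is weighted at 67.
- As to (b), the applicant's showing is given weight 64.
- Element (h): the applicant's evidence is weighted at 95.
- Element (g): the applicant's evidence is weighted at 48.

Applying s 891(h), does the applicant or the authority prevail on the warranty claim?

applicant

— Issue I —
Stage I.1 (applicant, the preponderance of the evidence, weight is at least 53): (a) net 82−25=57 ≥ 53 — meets; (b) net 64−9=55 ≥ 53 — meets.
  Stage I.1 is satisfied; the onus moves to the authority.
Stage I.2 (authority, the preponderance of the evidence, weight is at least 53): (c) net 93−41=52 < 53 — fails.
  The authority does not carry Stage I.2.
The applicant prevails on this issue.
— Issue II —
Stage II.1 — burden on applicant; standard: the balance of probabilities (weight is at least 49).
    (d): 67 − 13 = 54 ≥ 49 [met]
    (e): 84 − 35 = 49 ≥ 49 [met]
  The applicant carries Stage II.1; the authority now bears the burden.
Stage II.2 — burden on authority; standard: the balance of probabilities (weight is at least 49).
    (f): 68 − 20 = 48 < 49 [not met]
  The authority does not carry Stage II.2.
The analysis ends at Stage II.2; the applicant prevails on this issue.
Per-issue: Issue I → applicant; Issue II → applicant. The applicant must prevail on every issue; overall, the applicant prevails.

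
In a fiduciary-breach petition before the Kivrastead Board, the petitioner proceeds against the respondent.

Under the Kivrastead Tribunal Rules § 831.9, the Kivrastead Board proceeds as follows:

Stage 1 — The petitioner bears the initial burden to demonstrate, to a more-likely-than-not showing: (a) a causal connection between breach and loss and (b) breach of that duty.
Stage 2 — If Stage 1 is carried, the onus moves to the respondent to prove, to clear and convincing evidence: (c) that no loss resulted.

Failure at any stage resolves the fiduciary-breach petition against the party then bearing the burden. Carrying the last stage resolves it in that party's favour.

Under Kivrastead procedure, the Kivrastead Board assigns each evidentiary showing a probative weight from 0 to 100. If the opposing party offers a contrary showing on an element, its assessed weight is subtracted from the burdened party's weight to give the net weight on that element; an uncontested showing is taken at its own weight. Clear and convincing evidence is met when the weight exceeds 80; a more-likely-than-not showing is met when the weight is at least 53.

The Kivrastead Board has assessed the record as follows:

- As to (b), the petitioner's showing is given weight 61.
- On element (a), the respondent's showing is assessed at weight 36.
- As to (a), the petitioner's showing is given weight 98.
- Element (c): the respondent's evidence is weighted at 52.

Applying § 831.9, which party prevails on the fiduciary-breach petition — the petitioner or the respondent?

petitioner

Stage 1 — burden on petitioner; standard: a more-likely-than-not showing (weight is at least 53).
    (a): 98 − 36 = 62 ≥ 53 [met]
    (b): 61 ≥ 53 [met]
  All elements met. The burden passes to the respondent.
Stage 2 — burden on respondent; standard: clear and convincing evidence (weight exceeds 80).
    (c): 52 ≤ 80 [not met]
  Stage 2 not carried; the respondent fails its burden.
So the petitioner prevails.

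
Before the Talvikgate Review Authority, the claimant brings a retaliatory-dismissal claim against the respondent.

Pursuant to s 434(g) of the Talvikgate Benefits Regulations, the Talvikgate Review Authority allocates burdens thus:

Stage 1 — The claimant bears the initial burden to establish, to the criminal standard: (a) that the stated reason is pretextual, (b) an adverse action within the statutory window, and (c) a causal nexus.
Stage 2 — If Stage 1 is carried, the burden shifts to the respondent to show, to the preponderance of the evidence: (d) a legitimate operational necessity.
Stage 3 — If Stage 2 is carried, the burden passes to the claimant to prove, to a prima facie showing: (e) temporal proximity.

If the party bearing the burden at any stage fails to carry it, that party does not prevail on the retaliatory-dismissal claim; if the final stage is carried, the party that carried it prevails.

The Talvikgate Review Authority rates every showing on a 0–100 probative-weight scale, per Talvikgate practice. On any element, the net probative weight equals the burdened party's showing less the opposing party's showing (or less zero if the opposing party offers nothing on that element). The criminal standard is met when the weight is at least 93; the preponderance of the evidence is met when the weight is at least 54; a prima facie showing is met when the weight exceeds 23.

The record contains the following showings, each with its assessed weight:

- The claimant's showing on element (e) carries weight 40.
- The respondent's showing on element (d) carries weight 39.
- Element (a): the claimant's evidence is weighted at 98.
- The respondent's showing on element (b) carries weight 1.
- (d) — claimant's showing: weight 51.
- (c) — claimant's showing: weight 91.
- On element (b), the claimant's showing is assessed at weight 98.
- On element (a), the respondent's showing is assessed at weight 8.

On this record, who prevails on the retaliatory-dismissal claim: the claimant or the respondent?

Stage 1 — burden on claimant; standard: the criminal standard (weight is at least 93).
    (a): 98 − 8 = 90 < 93 [not met]
    (b): 98 − 1 = 97 ≥ 93 [met]
    (c): 91 < 93 [not met]
  Not every element is met, so the claimant fails to carry Stage 1.
So the respondent prevails.

respondent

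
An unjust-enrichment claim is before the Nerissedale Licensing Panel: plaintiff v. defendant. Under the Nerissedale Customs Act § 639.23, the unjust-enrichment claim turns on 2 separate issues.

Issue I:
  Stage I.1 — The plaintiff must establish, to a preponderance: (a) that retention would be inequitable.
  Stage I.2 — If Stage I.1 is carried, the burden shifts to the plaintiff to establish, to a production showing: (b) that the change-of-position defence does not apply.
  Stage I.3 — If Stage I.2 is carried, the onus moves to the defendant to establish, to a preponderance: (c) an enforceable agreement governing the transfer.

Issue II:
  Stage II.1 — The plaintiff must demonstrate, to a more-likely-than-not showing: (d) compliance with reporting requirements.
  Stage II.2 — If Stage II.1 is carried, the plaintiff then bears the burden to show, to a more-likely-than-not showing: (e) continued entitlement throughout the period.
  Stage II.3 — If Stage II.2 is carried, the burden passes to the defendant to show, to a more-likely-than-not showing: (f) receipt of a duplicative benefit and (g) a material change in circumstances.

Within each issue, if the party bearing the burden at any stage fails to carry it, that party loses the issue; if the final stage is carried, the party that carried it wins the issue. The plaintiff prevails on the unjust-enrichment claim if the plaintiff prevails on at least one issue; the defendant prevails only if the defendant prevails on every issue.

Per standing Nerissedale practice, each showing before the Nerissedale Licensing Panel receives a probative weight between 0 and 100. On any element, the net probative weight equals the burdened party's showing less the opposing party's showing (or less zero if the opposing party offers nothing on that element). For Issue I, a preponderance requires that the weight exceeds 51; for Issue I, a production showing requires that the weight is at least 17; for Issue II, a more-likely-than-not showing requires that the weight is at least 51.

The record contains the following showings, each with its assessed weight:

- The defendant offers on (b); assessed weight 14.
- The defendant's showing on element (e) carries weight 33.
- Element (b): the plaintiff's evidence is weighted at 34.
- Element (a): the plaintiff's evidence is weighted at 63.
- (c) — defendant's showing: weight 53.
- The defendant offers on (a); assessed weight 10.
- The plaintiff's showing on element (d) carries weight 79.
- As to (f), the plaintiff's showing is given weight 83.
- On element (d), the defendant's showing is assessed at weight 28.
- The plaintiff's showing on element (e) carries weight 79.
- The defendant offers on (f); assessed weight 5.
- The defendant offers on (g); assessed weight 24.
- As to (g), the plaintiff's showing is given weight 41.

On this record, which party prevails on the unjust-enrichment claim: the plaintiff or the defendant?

defendant

— Issue I —
At Stage I.1 the plaintiff must meet a preponderance (weight exceeds 51): on (a) the weight is 63 less the opposing 10 gives net 53, > 51, so (a) meets the standard.
  Stage I.1 is satisfied; the plaintiff continues to bear the burden.
At Stage I.2 the plaintiff must meet a production showing (weight is at least 17): on (b) the weight is 34 less the opposing 14 gives net 20, which does reach 17, so (b) meets the standard.
  The plaintiff carries Stage I.2; the defendant now bears the burden.
At Stage I.3 the defendant must meet a preponderance (weight exceeds 51): on (c) the weight is 53, which does exceed 51, so (c) meets the standard.
  The defendant carries the last stage.
Every stage carried; the defendant prevails on this issue.
— Issue II —
At Stage II.1 the plaintiff must meet a more-likely-than-not showing (weight is at least 51): on (d) the weight is 79 less the opposing 28 gives net 51, which does reach 51, so (d) meets the standard.
  Stage II.1 is satisfied; the plaintiff continues to bear the burden.
At Stage II.2 the plaintiff must meet a more-likely-than-not showing (weight is at least 51): on (e) the weight is 79 less the opposing 33 gives net 46, which does not reach 51, so (e) does not meet the standard.
  The plaintiff does not carry Stage II.2.
So the defendant prevails on this issue.
Per-issue: Issue I → defendant; Issue II → defendant. The plaintiff must prevail on at least one issue; overall, the defendant prevails.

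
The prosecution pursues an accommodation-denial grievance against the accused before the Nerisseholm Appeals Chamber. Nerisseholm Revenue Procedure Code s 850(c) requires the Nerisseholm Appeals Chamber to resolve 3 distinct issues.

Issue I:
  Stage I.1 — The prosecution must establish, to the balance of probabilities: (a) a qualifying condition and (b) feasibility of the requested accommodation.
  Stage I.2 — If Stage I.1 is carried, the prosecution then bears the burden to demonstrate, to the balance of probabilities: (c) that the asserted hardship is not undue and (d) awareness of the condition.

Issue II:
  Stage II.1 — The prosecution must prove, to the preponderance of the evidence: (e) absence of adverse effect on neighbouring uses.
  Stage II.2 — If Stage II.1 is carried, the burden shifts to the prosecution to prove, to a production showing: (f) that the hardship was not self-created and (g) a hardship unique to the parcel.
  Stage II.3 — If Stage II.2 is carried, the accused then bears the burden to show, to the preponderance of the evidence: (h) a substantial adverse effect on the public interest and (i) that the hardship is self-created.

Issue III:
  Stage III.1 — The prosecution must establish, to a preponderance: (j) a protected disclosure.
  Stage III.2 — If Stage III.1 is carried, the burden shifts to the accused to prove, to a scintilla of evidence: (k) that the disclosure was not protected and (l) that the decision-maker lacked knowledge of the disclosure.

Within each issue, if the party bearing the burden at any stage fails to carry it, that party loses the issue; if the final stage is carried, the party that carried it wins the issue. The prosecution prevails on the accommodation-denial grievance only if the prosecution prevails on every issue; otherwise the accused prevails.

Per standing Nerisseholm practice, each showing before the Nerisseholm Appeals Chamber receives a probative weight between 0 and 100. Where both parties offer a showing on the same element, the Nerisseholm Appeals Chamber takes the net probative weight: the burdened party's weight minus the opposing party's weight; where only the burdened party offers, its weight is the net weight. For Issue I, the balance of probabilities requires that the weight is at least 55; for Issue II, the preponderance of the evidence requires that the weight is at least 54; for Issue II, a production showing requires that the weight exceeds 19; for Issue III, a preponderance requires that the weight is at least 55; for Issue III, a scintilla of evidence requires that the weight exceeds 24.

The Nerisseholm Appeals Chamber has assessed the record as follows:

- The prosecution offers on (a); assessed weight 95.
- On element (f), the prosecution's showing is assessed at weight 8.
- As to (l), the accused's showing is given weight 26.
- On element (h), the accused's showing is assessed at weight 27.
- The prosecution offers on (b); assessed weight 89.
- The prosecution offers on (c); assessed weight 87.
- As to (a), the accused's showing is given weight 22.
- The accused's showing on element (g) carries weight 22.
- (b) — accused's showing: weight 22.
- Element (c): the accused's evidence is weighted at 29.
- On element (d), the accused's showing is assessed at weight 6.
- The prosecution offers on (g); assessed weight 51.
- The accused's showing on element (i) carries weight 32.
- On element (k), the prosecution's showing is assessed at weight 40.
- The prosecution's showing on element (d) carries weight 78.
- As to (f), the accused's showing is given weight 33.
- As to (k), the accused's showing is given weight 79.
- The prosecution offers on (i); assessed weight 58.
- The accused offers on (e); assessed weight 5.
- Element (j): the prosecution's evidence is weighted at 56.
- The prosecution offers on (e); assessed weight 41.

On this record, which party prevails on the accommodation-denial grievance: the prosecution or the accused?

accused

— Issue I —
Stage I.1 (prosecution, the balance of probabilities, weight is at least 55): (a) net 95−22=73 ≥ 55 — meets; (b) net 89−22=67 ≥ 55 — meets.
  All elements met. The prosecution retains the burden for Stage I.2.
Stage I.2 (prosecution, the balance of probabilities, weight is at least 55): (c) net 87−29=58 ≥ 55 — meets; (d) net 78−6=72 ≥ 55 — meets.
  All elements met at the final stage.
All stages carried — the prosecution prevails on this issue.
— Issue II —
Stage II.1 (prosecution, the preponderance of the evidence, weight is at least 54): (e) net 41−5=36 < 54 — fails.
  Not every element is met, so the prosecution fails to carry Stage II.1.
So the accused prevails on this issue.
— Issue III —
Stage III.1 — burden on prosecution; standard: a preponderance (weight is at least 55).
    (j): 56 ≥ 55 [met]
  All elements met. The burden passes to the accused.
Stage III.2 — burden on accused; standard: a scintilla of evidence (weight exceeds 24).
    (k): 79 − 40 = 39 > 24 [met]
    (l): 26 > 24 [met]
  All elements met at the final stage.
Every stage carried; the accused prevails on this issue.
Per-issue: Issue I → prosecution; Issue II → accused; Issue III → accused. The prosecution must prevail on every issue; overall, the accused prevails.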